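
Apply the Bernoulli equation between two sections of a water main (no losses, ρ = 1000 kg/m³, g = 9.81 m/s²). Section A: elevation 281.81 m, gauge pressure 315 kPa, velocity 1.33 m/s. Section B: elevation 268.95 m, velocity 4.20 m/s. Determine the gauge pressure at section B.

P₂ ≈ 433 kPa

Pressure head at A: ψ₁ = P₁/(ρg) = 315×1000 / (1000 × 9.81) = 32.11 m.
Velocity heads: v₁²/2g = 1.33²/19.62 = 0.090 m; v₂²/2g = 4.20²/19.62 = 0.899 m.
Total head H = z₁ + ψ₁ + v₁²/2g = 281.81 + 32.11 + 0.090 = 314.01 m.
ψ₂ = H − z₂ − v₂²/2g = 314.01 − 268.95 − 0.899 = 44.16 m.
P₂ = ρgψ₂ = 1000 × 9.81 × 44.16 ≈ 433 kPa.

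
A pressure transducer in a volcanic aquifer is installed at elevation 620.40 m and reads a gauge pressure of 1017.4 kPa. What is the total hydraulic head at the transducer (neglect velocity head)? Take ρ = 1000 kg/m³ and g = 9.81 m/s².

h ≈ 724.11 m

ψ = P/(ρg) = 1017.4×1000 / (1000 × 9.81) = 103.71 m.
h = z + ψ = 620.40 + 103.71 = 724.11 m.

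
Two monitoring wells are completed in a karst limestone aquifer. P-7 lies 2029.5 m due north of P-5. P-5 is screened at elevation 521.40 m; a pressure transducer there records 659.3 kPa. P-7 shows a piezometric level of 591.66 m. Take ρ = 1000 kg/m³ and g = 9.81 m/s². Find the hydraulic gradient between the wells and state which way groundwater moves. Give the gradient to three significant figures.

Pressure head at P-5: ψ = P/(ρg) = 659.3×1000 / (1000 × 9.81) = 67.21 m.
Total head at P-5: h = z + ψ = 521.40 + 67.21 = 588.61 m.
Total head at P-7: h = 591.66 m (water level in the piezometer is the total head).
Head difference: h(P-5) − h(P-7) = 588.61 − 591.66 = -3.05 m.
Hydraulic gradient: i = |Δh| / L = 3.05 / 2029.5 = 0.00150.
Flow is from higher to lower head: from P-7 toward P-5, i.e. toward the south.

i ≈ 0.00150; groundwater flows toward the south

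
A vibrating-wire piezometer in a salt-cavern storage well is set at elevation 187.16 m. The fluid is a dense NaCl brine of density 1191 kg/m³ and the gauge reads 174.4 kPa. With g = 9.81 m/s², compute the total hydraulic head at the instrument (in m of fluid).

ψ = P/(ρg) = 174.4×1000 / (1191 × 9.81) = 14.93 m.
h = z + ψ = 187.16 + 14.93 = 202.09 m.

h ≈ 202.09 m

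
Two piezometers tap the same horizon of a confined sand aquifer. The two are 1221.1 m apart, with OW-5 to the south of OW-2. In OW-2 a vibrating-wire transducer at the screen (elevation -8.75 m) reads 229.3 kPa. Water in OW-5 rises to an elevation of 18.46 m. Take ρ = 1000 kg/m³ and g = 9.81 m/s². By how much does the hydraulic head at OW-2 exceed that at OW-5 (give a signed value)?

Pressure head at OW-2: ψ = P/(ρg) = 229.3×1000 / (1000 × 9.81) = 23.37 m.
Total head at OW-2: h = z + ψ = -8.75 + 23.37 = 14.62 m.
Total head at OW-5: h = 18.46 m (water level in the piezometer is the total head).
Head difference: h(OW-2) − h(OW-5) = 14.62 − 18.46 = -3.84 m.

Δh ≈ -3.84 m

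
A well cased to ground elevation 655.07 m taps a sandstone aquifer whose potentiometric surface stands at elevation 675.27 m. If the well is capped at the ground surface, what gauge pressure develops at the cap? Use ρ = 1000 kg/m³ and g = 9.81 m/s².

P ≈ 198 kPa

Head above the cap: Δh = 675.27 − 655.07 = 20.20 m.
P = ρgΔh = 1000 × 9.81 × 20.20 = 198162 Pa ≈ 198 kPa.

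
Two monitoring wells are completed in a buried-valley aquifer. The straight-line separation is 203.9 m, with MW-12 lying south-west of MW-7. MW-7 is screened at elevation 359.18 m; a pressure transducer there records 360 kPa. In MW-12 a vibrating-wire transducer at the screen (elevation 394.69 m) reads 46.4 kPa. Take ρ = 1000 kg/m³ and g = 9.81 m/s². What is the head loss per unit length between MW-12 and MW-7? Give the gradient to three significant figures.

i ≈ 0.0174 m/m

Pressure head at MW-7: ψ = P/(ρg) = 360×1000 / (1000 × 9.81) = 36.70 m.
Total head at MW-7: h = z + ψ = 359.18 + 36.70 = 395.88 m.
Pressure head at MW-12: ψ = P/(ρg) = 46.4×1000 / (1000 × 9.81) = 4.73 m.
Total head at MW-12: h = z + ψ = 394.69 + 4.73 = 399.42 m.
Head difference: h(MW-7) − h(MW-12) = 395.88 − 399.42 = -3.54 m.
Hydraulic gradient: i = |Δh| / L = 3.54 / 203.9 = 0.0174.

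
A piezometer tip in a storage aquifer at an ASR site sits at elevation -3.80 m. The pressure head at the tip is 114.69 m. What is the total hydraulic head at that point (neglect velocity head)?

h = z + ψ = -3.80 + 114.69 = 110.89 m.

h ≈ 110.89 m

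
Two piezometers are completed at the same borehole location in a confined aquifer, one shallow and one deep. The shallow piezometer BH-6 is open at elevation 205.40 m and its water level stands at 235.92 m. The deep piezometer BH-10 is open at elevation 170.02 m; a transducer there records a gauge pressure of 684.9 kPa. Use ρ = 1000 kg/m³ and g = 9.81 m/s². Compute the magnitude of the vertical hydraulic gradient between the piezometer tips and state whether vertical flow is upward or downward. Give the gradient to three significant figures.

Total head at BH-6: h = 235.92 m (water level in the standpipe).
Pressure head at BH-10: ψ = P/(ρg) = 684.9×1000 / (1000 × 9.81) = 69.82 m.
Total head at BH-10: h = z + ψ = 170.02 + 69.82 = 239.84 m.
Δh = h(BH-6) − h(BH-10) = 235.92 − 239.84 = -3.92 m.
Vertical separation Δz = 205.40 − 170.02 = 35.38 m.
|i_v| = |Δh| / Δz = 3.92 / 35.38 = 0.111.
Head is higher in the deep piezometer, so vertical flow is upward (discharge condition).

|i_v| ≈ 0.111; vertical flow is upward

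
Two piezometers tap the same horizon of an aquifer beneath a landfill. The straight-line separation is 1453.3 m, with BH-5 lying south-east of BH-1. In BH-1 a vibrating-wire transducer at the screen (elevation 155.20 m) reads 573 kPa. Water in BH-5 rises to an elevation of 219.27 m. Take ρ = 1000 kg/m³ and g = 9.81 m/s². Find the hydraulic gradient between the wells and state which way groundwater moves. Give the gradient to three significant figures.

i ≈ 0.00389; groundwater flows toward the north-west

Pressure head at BH-1: ψ = P/(ρg) = 573×1000 / (1000 × 9.81) = 58.41 m.
Total head at BH-1: h = z + ψ = 155.20 + 58.41 = 213.61 m.
Total head at BH-5: h = 219.27 m (water level in the piezometer is the total head).
Head difference: h(BH-1) − h(BH-5) = 213.61 − 219.27 = -5.66 m.
Hydraulic gradient: i = |Δh| / L = 5.66 / 1453.3 = 0.00389.
Flow is from higher to lower head: from BH-5 toward BH-1, i.e. toward the north-west.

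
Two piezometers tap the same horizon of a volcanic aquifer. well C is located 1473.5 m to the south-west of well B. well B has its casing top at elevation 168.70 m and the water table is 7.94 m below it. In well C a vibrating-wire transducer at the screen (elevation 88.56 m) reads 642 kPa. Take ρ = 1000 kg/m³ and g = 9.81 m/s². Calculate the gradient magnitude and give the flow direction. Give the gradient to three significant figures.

i ≈ 0.00459; groundwater flows toward the south-west

Total head at well B: h = 168.70 − 7.94 = 160.76 m.
Pressure head at well C: ψ = P/(ρg) = 642×1000 / (1000 × 9.81) = 65.44 m.
Total head at well C: h = z + ψ = 88.56 + 65.44 = 154.00 m.
Head difference: h(well B) − h(well C) = 160.76 − 154.00 = 6.76 m.
Hydraulic gradient: i = |Δh| / L = 6.76 / 1473.5 = 0.00459.
Flow is from higher to lower head: from well B toward well C, i.e. toward the south-west.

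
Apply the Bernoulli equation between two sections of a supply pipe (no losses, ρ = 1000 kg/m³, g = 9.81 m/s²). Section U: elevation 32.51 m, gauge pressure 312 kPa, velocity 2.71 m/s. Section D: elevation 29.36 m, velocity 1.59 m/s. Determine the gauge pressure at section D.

P₂ ≈ 345 kPa

Pressure head at U: ψ₁ = P₁/(ρg) = 312×1000 / (1000 × 9.81) = 31.80 m.
Velocity heads: v₁²/2g = 2.71²/19.62 = 0.374 m; v₂²/2g = 1.59²/19.62 = 0.129 m.
Total head H = z₁ + ψ₁ + v₁²/2g = 32.51 + 31.80 + 0.374 = 64.68 m.
ψ₂ = H − z₂ − v₂²/2g = 64.68 − 29.36 − 0.129 = 35.19 m.
P₂ = ρgψ₂ = 1000 × 9.81 × 35.19 ≈ 345 kPa.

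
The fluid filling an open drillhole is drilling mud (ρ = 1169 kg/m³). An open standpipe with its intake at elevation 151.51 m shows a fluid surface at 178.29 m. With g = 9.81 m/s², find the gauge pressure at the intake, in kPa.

P ≈ 307 kPa

Pressure head ψ = h − z = 178.29 − 151.51 = 26.78 m.
P = ρgψ = 1169 × 9.81 × 26.78 = 307110 Pa ≈ 307 kPa.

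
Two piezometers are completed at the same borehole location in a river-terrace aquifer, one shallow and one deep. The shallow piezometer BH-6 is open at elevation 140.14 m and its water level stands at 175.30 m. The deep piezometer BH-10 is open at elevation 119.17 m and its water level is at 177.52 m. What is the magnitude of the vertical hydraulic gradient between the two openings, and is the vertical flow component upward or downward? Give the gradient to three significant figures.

|i_v| ≈ 0.106; vertical flow is upward

Total head at BH-6: h = 175.30 m (water level in the standpipe).
Total head at BH-10: h = 177.52 m.
Δh = h(BH-6) − h(BH-10) = 175.30 − 177.52 = -2.22 m.
Vertical separation Δz = 140.14 − 119.17 = 20.97 m.
|i_v| = |Δh| / Δz = 2.22 / 20.97 = 0.106.
Head is higher in the deep piezometer, so vertical flow is upward (discharge condition).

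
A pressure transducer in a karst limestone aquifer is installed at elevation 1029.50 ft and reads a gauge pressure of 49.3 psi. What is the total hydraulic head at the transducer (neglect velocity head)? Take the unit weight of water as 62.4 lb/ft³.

ψ = 144·P/γ = 144 × 49.3 / 62.4 = 113.77 ft.
h = z + ψ = 1029.50 + 113.77 = 1143.27 ft.

h ≈ 1143.27 ft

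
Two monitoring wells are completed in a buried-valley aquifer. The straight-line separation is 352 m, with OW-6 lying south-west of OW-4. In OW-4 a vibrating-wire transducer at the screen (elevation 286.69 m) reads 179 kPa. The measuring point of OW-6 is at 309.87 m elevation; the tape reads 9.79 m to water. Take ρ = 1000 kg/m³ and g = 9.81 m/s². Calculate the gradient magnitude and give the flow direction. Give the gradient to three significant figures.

i ≈ 0.0138; groundwater flows toward the south-west

Pressure head at OW-4: ψ = P/(ρg) = 179×1000 / (1000 × 9.81) = 18.25 m.
Total head at OW-4: h = z + ψ = 286.69 + 18.25 = 304.94 m.
Total head at OW-6: h = 309.87 − 9.79 = 300.08 m.
Head difference: h(OW-4) − h(OW-6) = 304.94 − 300.08 = 4.86 m.
Hydraulic gradient: i = |Δh| / L = 4.86 / 352 = 0.0138.
Flow is from higher to lower head: from OW-4 toward OW-6, i.e. toward the south-west.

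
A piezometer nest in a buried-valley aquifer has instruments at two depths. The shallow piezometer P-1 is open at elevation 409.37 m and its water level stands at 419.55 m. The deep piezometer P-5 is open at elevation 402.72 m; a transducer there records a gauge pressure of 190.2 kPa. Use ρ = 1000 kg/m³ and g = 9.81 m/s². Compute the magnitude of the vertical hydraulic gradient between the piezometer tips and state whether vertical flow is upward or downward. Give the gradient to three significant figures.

|i_v| ≈ 0.385; vertical flow is upward

Total head at P-1: h = 419.55 m (water level in the standpipe).
Pressure head at P-5: ψ = P/(ρg) = 190.2×1000 / (1000 × 9.81) = 19.39 m.
Total head at P-5: h = z + ψ = 402.72 + 19.39 = 422.11 m.
Δh = h(P-1) − h(P-5) = 419.55 − 422.11 = -2.56 m.
Vertical separation Δz = 409.37 − 402.72 = 6.65 m.
|i_v| = |Δh| / Δz = 2.56 / 6.65 = 0.385.
Head is higher in the deep piezometer, so vertical flow is upward (discharge condition).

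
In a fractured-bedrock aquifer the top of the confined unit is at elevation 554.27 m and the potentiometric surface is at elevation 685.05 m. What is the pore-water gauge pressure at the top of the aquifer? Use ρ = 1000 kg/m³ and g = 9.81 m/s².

Pressure head at the aquifer top: ψ = h − z = 685.05 − 554.27 = 130.78 m.
P = ρgψ = 1000 × 9.81 × 130.78 = 1282952 Pa ≈ 1280 kPa.

P ≈ 1280 kPa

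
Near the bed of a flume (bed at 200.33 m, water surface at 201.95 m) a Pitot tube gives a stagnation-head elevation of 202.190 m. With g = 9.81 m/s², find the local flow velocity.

Near the bed, under hydrostatic conditions, the piezometric head (z + ψ) equals the free-surface elevation, 201.95 m.
Velocity head = total − piezometric = 202.190 − 201.95 = 0.240 m.
v = √(2g·h_v) = √(2 × 9.81 × 0.240) = 2.17 m/s.

v ≈ 2.17 m/s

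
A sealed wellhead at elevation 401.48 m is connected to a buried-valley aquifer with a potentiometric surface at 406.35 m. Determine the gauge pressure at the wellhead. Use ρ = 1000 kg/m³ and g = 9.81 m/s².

P ≈ 47.8 kPa

Head above the cap: Δh = 406.35 − 401.48 = 4.87 m.
P = ρgΔh = 1000 × 9.81 × 4.87 = 47775 Pa ≈ 47.8 kPa.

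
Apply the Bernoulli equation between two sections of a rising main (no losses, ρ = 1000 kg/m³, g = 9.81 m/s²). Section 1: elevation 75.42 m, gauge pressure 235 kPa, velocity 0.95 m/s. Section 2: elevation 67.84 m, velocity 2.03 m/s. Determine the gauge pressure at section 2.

P₂ ≈ 308 kPa

Pressure head at 1: ψ₁ = P₁/(ρg) = 235×1000 / (1000 × 9.81) = 23.96 m.
Velocity heads: v₁²/2g = 0.95²/19.62 = 0.046 m; v₂²/2g = 2.03²/19.62 = 0.210 m.
Total head H = z₁ + ψ₁ + v₁²/2g = 75.42 + 23.96 + 0.046 = 99.43 m.
ψ₂ = H − z₂ − v₂²/2g = 99.43 − 67.84 − 0.210 = 31.38 m.
P₂ = ρgψ₂ = 1000 × 9.81 × 31.38 ≈ 308 kPa.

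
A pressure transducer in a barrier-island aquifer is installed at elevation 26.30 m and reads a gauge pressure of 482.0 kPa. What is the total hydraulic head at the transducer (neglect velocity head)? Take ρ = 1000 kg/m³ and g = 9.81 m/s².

h ≈ 75.43 m

ψ = P/(ρg) = 482.0×1000 / (1000 × 9.81) = 49.13 m.
h = z + ψ = 26.30 + 49.13 = 75.43 m.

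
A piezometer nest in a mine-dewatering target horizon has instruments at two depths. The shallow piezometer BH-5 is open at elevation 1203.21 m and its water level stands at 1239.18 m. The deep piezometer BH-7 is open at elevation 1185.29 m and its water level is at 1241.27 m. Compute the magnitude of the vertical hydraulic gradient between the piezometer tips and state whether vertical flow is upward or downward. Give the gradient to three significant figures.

Total head at BH-5: h = 1239.18 m (water level in the standpipe).
Total head at BH-7: h = 1241.27 m.
Δh = h(BH-5) − h(BH-7) = 1239.18 − 1241.27 = -2.09 m.
Vertical separation Δz = 1203.21 − 1185.29 = 17.92 m.
|i_v| = |Δh| / Δz = 2.09 / 17.92 = 0.117.
Head is higher in the deep piezometer, so vertical flow is upward (discharge condition).

|i_v| ≈ 0.117; vertical flow is upward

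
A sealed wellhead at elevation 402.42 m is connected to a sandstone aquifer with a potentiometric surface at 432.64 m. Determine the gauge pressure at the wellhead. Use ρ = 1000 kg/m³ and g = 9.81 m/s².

P ≈ 296 kPa

Head above the cap: Δh = 432.64 − 402.42 = 30.22 m.
P = ρgΔh = 1000 × 9.81 × 30.22 = 296458 Pa ≈ 296 kPa.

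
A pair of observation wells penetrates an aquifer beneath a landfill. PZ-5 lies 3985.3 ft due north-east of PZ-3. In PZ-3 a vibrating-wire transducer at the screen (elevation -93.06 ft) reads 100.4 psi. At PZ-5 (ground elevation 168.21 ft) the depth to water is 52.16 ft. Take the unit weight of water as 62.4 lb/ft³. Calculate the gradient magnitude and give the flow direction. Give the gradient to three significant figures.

i ≈ 0.00567; groundwater flows toward the north-east

Pressure head at PZ-3: ψ = 144·P/γ = 144 × 100.4 / 62.4 = 231.69 ft.
Total head at PZ-3: h = z + ψ = -93.06 + 231.69 = 138.63 ft.
Total head at PZ-5: h = 168.21 − 52.16 = 116.05 ft.
Head difference: h(PZ-3) − h(PZ-5) = 138.63 − 116.05 = 22.58 ft.
Hydraulic gradient: i = |Δh| / L = 22.58 / 3985.3 = 0.00567.
Flow is from higher to lower head: from PZ-3 toward PZ-5, i.e. toward the north-east.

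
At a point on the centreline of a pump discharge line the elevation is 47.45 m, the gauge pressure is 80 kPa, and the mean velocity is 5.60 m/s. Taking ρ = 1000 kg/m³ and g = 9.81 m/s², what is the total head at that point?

Pressure head ψ = P/(ρg) = 80×1000 / (1000 × 9.81) = 8.15 m.
Velocity head = v²/(2g) = 5.60² / (2 × 9.81) = 1.598 m.
h = z + ψ + v²/(2g) = 47.45 + 8.15 + 1.598 = 57.20 m.

h ≈ 57.20 m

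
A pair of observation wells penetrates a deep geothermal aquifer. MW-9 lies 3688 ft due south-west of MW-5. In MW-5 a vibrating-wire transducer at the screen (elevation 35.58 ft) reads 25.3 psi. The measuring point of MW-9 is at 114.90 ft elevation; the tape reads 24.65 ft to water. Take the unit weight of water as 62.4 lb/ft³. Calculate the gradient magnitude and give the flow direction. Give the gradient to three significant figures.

Pressure head at MW-5: ψ = 144·P/γ = 144 × 25.3 / 62.4 = 58.38 ft.
Total head at MW-5: h = z + ψ = 35.58 + 58.38 = 93.96 ft.
Total head at MW-9: h = 114.90 − 24.65 = 90.25 ft.
Head difference: h(MW-5) − h(MW-9) = 93.96 − 90.25 = 3.71 ft.
Hydraulic gradient: i = |Δh| / L = 3.71 / 3688 = 0.00101.
Flow is from higher to lower head: from MW-5 toward MW-9, i.e. toward the south-west.

i ≈ 0.00101; groundwater flows toward the south-west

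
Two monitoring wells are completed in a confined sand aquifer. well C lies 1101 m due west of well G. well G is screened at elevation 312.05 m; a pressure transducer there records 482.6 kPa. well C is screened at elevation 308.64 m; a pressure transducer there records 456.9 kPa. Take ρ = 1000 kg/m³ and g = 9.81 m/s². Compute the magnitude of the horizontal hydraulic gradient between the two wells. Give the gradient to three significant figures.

i ≈ 0.00548

Pressure head at well G: ψ = P/(ρg) = 482.6×1000 / (1000 × 9.81) = 49.19 m.
Total head at well G: h = z + ψ = 312.05 + 49.19 = 361.24 m.
Pressure head at well C: ψ = P/(ρg) = 456.9×1000 / (1000 × 9.81) = 46.57 m.
Total head at well C: h = z + ψ = 308.64 + 46.57 = 355.21 m.
Head difference: h(well G) − h(well C) = 361.24 − 355.21 = 6.03 m.
Hydraulic gradient: i = |Δh| / L = 6.03 / 1101 = 0.00548.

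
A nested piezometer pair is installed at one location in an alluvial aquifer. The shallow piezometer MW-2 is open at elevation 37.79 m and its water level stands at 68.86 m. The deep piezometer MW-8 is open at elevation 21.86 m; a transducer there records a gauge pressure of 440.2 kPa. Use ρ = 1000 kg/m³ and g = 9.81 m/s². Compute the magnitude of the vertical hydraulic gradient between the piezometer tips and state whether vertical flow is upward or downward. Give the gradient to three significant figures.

Total head at MW-2: h = 68.86 m (water level in the standpipe).
Pressure head at MW-8: ψ = P/(ρg) = 440.2×1000 / (1000 × 9.81) = 44.87 m.
Total head at MW-8: h = z + ψ = 21.86 + 44.87 = 66.73 m.
Δh = h(MW-2) − h(MW-8) = 68.86 − 66.73 = 2.13 m.
Vertical separation Δz = 37.79 − 21.86 = 15.93 m.
|i_v| = |Δh| / Δz = 2.13 / 15.93 = 0.134.
Head is higher in the shallow piezometer, so vertical flow is downward (recharge condition).

|i_v| ≈ 0.134; vertical flow is downward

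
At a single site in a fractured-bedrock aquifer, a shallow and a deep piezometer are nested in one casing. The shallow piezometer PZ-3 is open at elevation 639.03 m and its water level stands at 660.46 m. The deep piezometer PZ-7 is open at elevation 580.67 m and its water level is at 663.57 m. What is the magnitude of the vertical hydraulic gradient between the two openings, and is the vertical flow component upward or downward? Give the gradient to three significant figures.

|i_v| ≈ 0.0533; vertical flow is upward

Total head at PZ-3: h = 660.46 m (water level in the standpipe).
Total head at PZ-7: h = 663.57 m.
Δh = h(PZ-3) − h(PZ-7) = 660.46 − 663.57 = -3.11 m.
Vertical separation Δz = 639.03 − 580.67 = 58.36 m.
|i_v| = |Δh| / Δz = 3.11 / 58.36 = 0.0533.
Head is higher in the deep piezometer, so vertical flow is upward (discharge condition).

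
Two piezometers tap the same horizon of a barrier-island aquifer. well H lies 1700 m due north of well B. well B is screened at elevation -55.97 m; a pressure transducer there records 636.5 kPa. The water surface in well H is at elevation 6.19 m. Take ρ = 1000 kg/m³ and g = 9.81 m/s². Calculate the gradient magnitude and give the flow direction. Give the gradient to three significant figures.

i ≈ 0.00160; groundwater flows toward the north

Pressure head at well B: ψ = P/(ρg) = 636.5×1000 / (1000 × 9.81) = 64.88 m.
Total head at well B: h = z + ψ = -55.97 + 64.88 = 8.91 m.
Total head at well H: h = 6.19 m (water level in the piezometer is the total head).
Head difference: h(well B) − h(well H) = 8.91 − 6.19 = 2.72 m.
Hydraulic gradient: i = |Δh| / L = 2.72 / 1700 = 0.00160.
Flow is from higher to lower head: from well B toward well H, i.e. toward the north.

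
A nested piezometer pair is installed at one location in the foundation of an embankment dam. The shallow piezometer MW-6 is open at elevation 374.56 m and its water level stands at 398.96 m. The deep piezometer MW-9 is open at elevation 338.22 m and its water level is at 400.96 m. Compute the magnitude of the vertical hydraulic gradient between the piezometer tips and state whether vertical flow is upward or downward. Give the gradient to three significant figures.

|i_v| ≈ 0.0550; vertical flow is upward

Total head at MW-6: h = 398.96 m (water level in the standpipe).
Total head at MW-9: h = 400.96 m.
Δh = h(MW-6) − h(MW-9) = 398.96 − 400.96 = -2.00 m.
Vertical separation Δz = 374.56 − 338.22 = 36.34 m.
|i_v| = |Δh| / Δz = 2.00 / 36.34 = 0.0550.
Head is higher in the deep piezometer, so vertical flow is upward (discharge condition).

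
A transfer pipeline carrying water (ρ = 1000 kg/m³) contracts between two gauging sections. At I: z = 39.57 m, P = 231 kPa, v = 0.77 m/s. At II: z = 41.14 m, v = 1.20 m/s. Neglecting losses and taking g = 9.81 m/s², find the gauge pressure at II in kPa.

Pressure head at I: ψ₁ = P₁/(ρg) = 231×1000 / (1000 × 9.81) = 23.55 m.
Velocity heads: v₁²/2g = 0.77²/19.62 = 0.030 m; v₂²/2g = 1.20²/19.62 = 0.073 m.
Total head H = z₁ + ψ₁ + v₁²/2g = 39.57 + 23.55 + 0.030 = 63.15 m.
ψ₂ = H − z₂ − v₂²/2g = 63.15 − 41.14 − 0.073 = 21.94 m.
P₂ = ρgψ₂ = 1000 × 9.81 × 21.94 ≈ 215 kPa.

P₂ ≈ 215 kPa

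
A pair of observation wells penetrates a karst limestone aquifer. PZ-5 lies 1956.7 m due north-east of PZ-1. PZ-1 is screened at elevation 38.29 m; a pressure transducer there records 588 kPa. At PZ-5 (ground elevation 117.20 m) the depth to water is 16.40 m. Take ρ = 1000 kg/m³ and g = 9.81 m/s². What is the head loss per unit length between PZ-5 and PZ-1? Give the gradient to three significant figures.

Pressure head at PZ-1: ψ = P/(ρg) = 588×1000 / (1000 × 9.81) = 59.94 m.
Total head at PZ-1: h = z + ψ = 38.29 + 59.94 = 98.23 m.
Total head at PZ-5: h = 117.20 − 16.40 = 100.80 m.
Head difference: h(PZ-1) − h(PZ-5) = 98.23 − 100.80 = -2.57 m.
Hydraulic gradient: i = |Δh| / L = 2.57 / 1956.7 = 0.00131.

i ≈ 0.00131 m/m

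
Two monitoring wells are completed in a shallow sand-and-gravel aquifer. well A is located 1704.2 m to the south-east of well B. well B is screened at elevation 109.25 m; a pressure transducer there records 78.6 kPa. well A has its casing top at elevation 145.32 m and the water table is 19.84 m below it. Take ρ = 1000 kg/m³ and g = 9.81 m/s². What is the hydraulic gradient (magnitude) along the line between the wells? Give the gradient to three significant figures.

i ≈ 0.00482

Pressure head at well B: ψ = P/(ρg) = 78.6×1000 / (1000 × 9.81) = 8.01 m.
Total head at well B: h = z + ψ = 109.25 + 8.01 = 117.26 m.
Total head at well A: h = 145.32 − 19.84 = 125.48 m.
Head difference: h(well B) − h(well A) = 117.26 − 125.48 = -8.22 m.
Hydraulic gradient: i = |Δh| / L = 8.22 / 1704.2 = 0.00482.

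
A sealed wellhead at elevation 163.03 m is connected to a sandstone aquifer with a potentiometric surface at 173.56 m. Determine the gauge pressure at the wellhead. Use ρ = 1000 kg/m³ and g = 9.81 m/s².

P ≈ 103 kPa

Head above the cap: Δh = 173.56 − 163.03 = 10.53 m.
P = ρgΔh = 1000 × 9.81 × 10.53 = 103299 Pa ≈ 103 kPa.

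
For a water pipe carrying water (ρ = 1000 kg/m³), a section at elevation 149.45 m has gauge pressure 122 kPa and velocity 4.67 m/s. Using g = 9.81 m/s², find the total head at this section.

h ≈ 163.00 m

Pressure head ψ = P/(ρg) = 122×1000 / (1000 × 9.81) = 12.44 m.
Velocity head = v²/(2g) = 4.67² / (2 × 9.81) = 1.112 m.
h = z + ψ + v²/(2g) = 149.45 + 12.44 + 1.112 = 163.00 m.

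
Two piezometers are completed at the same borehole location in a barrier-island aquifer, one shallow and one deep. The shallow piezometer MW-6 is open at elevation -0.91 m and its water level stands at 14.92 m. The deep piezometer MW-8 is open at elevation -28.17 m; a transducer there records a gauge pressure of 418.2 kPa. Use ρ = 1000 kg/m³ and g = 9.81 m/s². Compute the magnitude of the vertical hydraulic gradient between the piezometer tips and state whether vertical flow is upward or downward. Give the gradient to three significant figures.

Total head at MW-6: h = 14.92 m (water level in the standpipe).
Pressure head at MW-8: ψ = P/(ρg) = 418.2×1000 / (1000 × 9.81) = 42.63 m.
Total head at MW-8: h = z + ψ = -28.17 + 42.63 = 14.46 m.
Δh = h(MW-6) − h(MW-8) = 14.92 − 14.46 = 0.46 m.
Vertical separation Δz = -0.91 − (-28.17) = 27.26 m.
|i_v| = |Δh| / Δz = 0.46 / 27.26 = 0.0169.
Head is higher in the shallow piezometer, so vertical flow is downward (recharge condition).

|i_v| ≈ 0.0169; vertical flow is downward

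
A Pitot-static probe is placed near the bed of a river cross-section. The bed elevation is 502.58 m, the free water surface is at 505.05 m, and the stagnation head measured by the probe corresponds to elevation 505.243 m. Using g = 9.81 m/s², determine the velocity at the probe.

v ≈ 1.95 m/s

Near the bed, under hydrostatic conditions, the piezometric head (z + ψ) equals the free-surface elevation, 505.05 m.
Velocity head = total − piezometric = 505.243 − 505.05 = 0.193 m.
v = √(2g·h_v) = √(2 × 9.81 × 0.193) = 1.95 m/s.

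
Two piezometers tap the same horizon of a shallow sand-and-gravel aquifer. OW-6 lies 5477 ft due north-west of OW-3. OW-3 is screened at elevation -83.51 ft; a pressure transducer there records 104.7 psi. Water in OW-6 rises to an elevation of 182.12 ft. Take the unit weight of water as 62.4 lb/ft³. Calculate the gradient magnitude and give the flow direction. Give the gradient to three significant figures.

i ≈ 0.00438; groundwater flows toward the south-east

Pressure head at OW-3: ψ = 144·P/γ = 144 × 104.7 / 62.4 = 241.62 ft.
Total head at OW-3: h = z + ψ = -83.51 + 241.62 = 158.11 ft.
Total head at OW-6: h = 182.12 ft (water level in the piezometer is the total head).
Head difference: h(OW-3) − h(OW-6) = 158.11 − 182.12 = -24.01 ft.
Hydraulic gradient: i = |Δh| / L = 24.01 / 5477 = 0.00438.
Flow is from higher to lower head: from OW-6 toward OW-3, i.e. toward the south-east.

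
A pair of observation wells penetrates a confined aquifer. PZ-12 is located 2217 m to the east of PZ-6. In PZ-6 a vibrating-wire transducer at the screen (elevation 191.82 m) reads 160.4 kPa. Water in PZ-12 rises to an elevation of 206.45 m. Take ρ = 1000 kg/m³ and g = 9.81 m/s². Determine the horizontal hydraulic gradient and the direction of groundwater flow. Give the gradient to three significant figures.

Pressure head at PZ-6: ψ = P/(ρg) = 160.4×1000 / (1000 × 9.81) = 16.35 m.
Total head at PZ-6: h = z + ψ = 191.82 + 16.35 = 208.17 m.
Total head at PZ-12: h = 206.45 m (water level in the piezometer is the total head).
Head difference: h(PZ-6) − h(PZ-12) = 208.17 − 206.45 = 1.72 m.
Hydraulic gradient: i = |Δh| / L = 1.72 / 2217 = 0.000776.
Flow is from higher to lower head: from PZ-6 toward PZ-12, i.e. toward the east.

i ≈ 0.000776; groundwater flows toward the east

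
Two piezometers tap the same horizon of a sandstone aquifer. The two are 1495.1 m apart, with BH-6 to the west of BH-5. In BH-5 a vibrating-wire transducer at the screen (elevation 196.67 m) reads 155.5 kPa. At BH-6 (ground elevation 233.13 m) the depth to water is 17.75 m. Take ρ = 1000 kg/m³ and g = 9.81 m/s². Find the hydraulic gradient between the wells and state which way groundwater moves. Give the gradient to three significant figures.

i ≈ 0.00191; groundwater flows toward the east

Pressure head at BH-5: ψ = P/(ρg) = 155.5×1000 / (1000 × 9.81) = 15.85 m.
Total head at BH-5: h = z + ψ = 196.67 + 15.85 = 212.52 m.
Total head at BH-6: h = 233.13 − 17.75 = 215.38 m.
Head difference: h(BH-5) − h(BH-6) = 212.52 − 215.38 = -2.86 m.
Hydraulic gradient: i = |Δh| / L = 2.86 / 1495.1 = 0.00191.
Flow is from higher to lower head: from BH-6 toward BH-5, i.e. toward the east.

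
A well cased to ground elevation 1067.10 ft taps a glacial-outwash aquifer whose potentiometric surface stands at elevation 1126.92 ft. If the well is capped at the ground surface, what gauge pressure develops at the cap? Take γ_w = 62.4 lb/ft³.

Head above the cap: Δh = 1126.92 − 1067.10 = 59.82 ft.
P = γΔh/144 = 62.4 × 59.82 / 144 = 25.9 psi.

P ≈ 25.9 psi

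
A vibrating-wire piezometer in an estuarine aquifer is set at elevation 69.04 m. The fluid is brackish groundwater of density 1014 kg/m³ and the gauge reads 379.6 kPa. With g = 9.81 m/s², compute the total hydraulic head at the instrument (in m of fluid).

ψ = P/(ρg) = 379.6×1000 / (1014 × 9.81) = 38.16 m.
h = z + ψ = 69.04 + 38.16 = 107.20 m.

h ≈ 107.20 m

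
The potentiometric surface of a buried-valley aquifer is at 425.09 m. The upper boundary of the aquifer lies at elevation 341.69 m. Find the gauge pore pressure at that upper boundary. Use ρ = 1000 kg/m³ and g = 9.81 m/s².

Pressure head at the aquifer top: ψ = h − z = 425.09 − 341.69 = 83.40 m.
P = ρgψ = 1000 × 9.81 × 83.40 = 818154 Pa ≈ 818 kPa.

P ≈ 818 kPa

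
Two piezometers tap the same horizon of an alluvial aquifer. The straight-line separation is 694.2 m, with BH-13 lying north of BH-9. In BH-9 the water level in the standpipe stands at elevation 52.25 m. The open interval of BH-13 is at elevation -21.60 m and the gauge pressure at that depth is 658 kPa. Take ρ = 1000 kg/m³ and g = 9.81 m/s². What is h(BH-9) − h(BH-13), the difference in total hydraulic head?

Δh ≈ 6.78 m

Total head at BH-9: h = 52.25 m (water level in the piezometer is the total head).
Pressure head at BH-13: ψ = P/(ρg) = 658×1000 / (1000 × 9.81) = 67.07 m.
Total head at BH-13: h = z + ψ = -21.60 + 67.07 = 45.47 m.
Head difference: h(BH-9) − h(BH-13) = 52.25 − 45.47 = 6.78 m.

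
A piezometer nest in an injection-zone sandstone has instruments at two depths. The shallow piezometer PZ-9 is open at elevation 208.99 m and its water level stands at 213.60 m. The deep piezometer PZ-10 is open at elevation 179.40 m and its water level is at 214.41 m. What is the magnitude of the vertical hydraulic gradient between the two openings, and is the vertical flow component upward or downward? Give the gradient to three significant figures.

Total head at PZ-9: h = 213.60 m (water level in the standpipe).
Total head at PZ-10: h = 214.41 m.
Δh = h(PZ-9) − h(PZ-10) = 213.60 − 214.41 = -0.81 m.
Vertical separation Δz = 208.99 − 179.40 = 29.59 m.
|i_v| = |Δh| / Δz = 0.81 / 29.59 = 0.0274.
Head is higher in the deep piezometer, so vertical flow is upward (discharge condition).

|i_v| ≈ 0.0274; vertical flow is upward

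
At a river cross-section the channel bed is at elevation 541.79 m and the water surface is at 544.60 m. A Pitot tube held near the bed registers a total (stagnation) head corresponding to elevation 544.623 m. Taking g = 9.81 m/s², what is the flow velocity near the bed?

Near the bed, under hydrostatic conditions, the piezometric head (z + ψ) equals the free-surface elevation, 544.60 m.
Velocity head = total − piezometric = 544.623 − 544.60 = 0.023 m.
v = √(2g·h_v) = √(2 × 9.81 × 0.023) = 0.672 m/s.

v ≈ 0.672 m/s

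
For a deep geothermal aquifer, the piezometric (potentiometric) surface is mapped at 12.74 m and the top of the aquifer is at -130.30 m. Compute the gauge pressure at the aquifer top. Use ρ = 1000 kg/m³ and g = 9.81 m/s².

Pressure head at the aquifer top: ψ = h − z = 12.74 − (-130.30) = 143.04 m.
P = ρgψ = 1000 × 9.81 × 143.04 = 1403222 Pa ≈ 1400 kPa.

P ≈ 1400 kPa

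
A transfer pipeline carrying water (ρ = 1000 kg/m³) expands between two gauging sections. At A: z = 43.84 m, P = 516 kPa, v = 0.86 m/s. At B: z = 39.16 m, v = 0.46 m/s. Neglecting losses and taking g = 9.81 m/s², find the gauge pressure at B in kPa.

Pressure head at A: ψ₁ = P₁/(ρg) = 516×1000 / (1000 × 9.81) = 52.60 m.
Velocity heads: v₁²/2g = 0.86²/19.62 = 0.038 m; v₂²/2g = 0.46²/19.62 = 0.011 m.
Total head H = z₁ + ψ₁ + v₁²/2g = 43.84 + 52.60 + 0.038 = 96.48 m.
ψ₂ = H − z₂ − v₂²/2g = 96.48 − 39.16 − 0.011 = 57.31 m.
P₂ = ρgψ₂ = 1000 × 9.81 × 57.31 ≈ 562 kPa.

P₂ ≈ 562 kPa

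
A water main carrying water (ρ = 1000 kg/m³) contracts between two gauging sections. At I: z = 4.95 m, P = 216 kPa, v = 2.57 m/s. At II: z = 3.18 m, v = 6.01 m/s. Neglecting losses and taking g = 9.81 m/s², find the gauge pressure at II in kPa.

Pressure head at I: ψ₁ = P₁/(ρg) = 216×1000 / (1000 × 9.81) = 22.02 m.
Velocity heads: v₁²/2g = 2.57²/19.62 = 0.337 m; v₂²/2g = 6.01²/19.62 = 1.841 m.
Total head H = z₁ + ψ₁ + v₁²/2g = 4.95 + 22.02 + 0.337 = 27.31 m.
ψ₂ = H − z₂ − v₂²/2g = 27.31 − 3.18 − 1.841 = 22.29 m.
P₂ = ρgψ₂ = 1000 × 9.81 × 22.29 ≈ 219 kPa.

P₂ ≈ 219 kPa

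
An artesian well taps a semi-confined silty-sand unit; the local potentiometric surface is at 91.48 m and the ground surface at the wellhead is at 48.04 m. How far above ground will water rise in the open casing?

Water rises to the potentiometric surface, so the rise above ground = 91.48 − 48.04 = 43.44 m.

≈ 43.44 m above ground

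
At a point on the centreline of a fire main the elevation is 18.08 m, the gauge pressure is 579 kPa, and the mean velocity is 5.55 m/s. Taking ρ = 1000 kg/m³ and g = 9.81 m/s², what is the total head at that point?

h ≈ 78.67 m

Pressure head ψ = P/(ρg) = 579×1000 / (1000 × 9.81) = 59.02 m.
Velocity head = v²/(2g) = 5.55² / (2 × 9.81) = 1.570 m.
h = z + ψ + v²/(2g) = 18.08 + 59.02 + 1.570 = 78.67 m.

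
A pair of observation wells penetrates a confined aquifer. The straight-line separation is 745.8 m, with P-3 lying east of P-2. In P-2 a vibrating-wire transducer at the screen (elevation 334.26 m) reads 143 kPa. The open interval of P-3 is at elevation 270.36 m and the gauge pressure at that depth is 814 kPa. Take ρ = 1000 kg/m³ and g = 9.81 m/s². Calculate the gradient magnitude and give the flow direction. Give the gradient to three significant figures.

i ≈ 0.00603; groundwater flows toward the west

Pressure head at P-2: ψ = P/(ρg) = 143×1000 / (1000 × 9.81) = 14.58 m.
Total head at P-2: h = z + ψ = 334.26 + 14.58 = 348.84 m.
Pressure head at P-3: ψ = P/(ρg) = 814×1000 / (1000 × 9.81) = 82.98 m.
Total head at P-3: h = z + ψ = 270.36 + 82.98 = 353.34 m.
Head difference: h(P-2) − h(P-3) = 348.84 − 353.34 = -4.50 m.
Hydraulic gradient: i = |Δh| / L = 4.50 / 745.8 = 0.00603.
Flow is from higher to lower head: from P-3 toward P-2, i.e. toward the west.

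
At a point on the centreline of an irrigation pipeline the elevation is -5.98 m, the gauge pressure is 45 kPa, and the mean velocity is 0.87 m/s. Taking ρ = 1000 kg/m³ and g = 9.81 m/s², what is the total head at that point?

Pressure head ψ = P/(ρg) = 45×1000 / (1000 × 9.81) = 4.59 m.
Velocity head = v²/(2g) = 0.87² / (2 × 9.81) = 0.039 m.
h = z + ψ + v²/(2g) = -5.98 + 4.59 + 0.039 = -1.35 m.

h ≈ -1.35 m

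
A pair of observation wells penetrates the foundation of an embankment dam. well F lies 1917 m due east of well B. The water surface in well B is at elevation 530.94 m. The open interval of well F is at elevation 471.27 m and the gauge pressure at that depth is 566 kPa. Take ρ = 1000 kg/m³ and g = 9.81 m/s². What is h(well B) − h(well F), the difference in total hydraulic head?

Total head at well B: h = 530.94 m (water level in the piezometer is the total head).
Pressure head at well F: ψ = P/(ρg) = 566×1000 / (1000 × 9.81) = 57.70 m.
Total head at well F: h = z + ψ = 471.27 + 57.70 = 528.97 m.
Head difference: h(well B) − h(well F) = 530.94 − 528.97 = 1.97 m.

Δh ≈ 1.97 m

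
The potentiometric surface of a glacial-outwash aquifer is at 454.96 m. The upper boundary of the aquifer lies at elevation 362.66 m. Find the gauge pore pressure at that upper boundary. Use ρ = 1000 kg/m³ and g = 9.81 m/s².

P ≈ 905 kPa

Pressure head at the aquifer top: ψ = h − z = 454.96 − 362.66 = 92.30 m.
P = ρgψ = 1000 × 9.81 × 92.30 = 905463 Pa ≈ 905 kPa.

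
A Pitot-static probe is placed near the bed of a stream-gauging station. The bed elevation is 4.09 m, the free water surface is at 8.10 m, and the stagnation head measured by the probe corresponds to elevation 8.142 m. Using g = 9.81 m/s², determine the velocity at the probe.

v ≈ 0.908 m/s

Near the bed, under hydrostatic conditions, the piezometric head (z + ψ) equals the free-surface elevation, 8.10 m.
Velocity head = total − piezometric = 8.142 − 8.10 = 0.042 m.
v = √(2g·h_v) = √(2 × 9.81 × 0.042) = 0.908 m/s.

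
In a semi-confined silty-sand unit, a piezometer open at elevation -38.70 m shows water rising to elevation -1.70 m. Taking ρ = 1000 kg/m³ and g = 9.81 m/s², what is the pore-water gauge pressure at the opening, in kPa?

Pressure head ψ = h − z = -1.70 − (-38.70) = 37.00 m.
P = ρgψ = 1000 × 9.81 × 37.00 = 362970 Pa ≈ 363 kPa.

P ≈ 363 kPa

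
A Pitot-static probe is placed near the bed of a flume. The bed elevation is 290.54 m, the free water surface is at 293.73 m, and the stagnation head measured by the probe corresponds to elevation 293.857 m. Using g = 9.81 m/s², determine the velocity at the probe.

v ≈ 1.58 m/s

Near the bed, under hydrostatic conditions, the piezometric head (z + ψ) equals the free-surface elevation, 293.73 m.
Velocity head = total − piezometric = 293.857 − 293.73 = 0.127 m.
v = √(2g·h_v) = √(2 × 9.81 × 0.127) = 1.58 m/s.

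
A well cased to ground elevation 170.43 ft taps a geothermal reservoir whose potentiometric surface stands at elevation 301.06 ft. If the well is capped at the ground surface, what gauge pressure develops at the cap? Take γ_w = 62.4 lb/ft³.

Head above the cap: Δh = 301.06 − 170.43 = 130.63 ft.
P = γΔh/144 = 62.4 × 130.63 / 144 = 56.6 psi.

P ≈ 56.6 psi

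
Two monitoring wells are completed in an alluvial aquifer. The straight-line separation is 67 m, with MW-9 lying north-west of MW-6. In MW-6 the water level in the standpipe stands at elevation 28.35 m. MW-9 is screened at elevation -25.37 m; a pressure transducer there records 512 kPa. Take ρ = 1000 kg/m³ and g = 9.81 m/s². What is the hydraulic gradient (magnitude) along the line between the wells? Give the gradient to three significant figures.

i ≈ 0.0228

Total head at MW-6: h = 28.35 m (water level in the piezometer is the total head).
Pressure head at MW-9: ψ = P/(ρg) = 512×1000 / (1000 × 9.81) = 52.19 m.
Total head at MW-9: h = z + ψ = -25.37 + 52.19 = 26.82 m.
Head difference: h(MW-6) − h(MW-9) = 28.35 − 26.82 = 1.53 m.
Hydraulic gradient: i = |Δh| / L = 1.53 / 67 = 0.0228.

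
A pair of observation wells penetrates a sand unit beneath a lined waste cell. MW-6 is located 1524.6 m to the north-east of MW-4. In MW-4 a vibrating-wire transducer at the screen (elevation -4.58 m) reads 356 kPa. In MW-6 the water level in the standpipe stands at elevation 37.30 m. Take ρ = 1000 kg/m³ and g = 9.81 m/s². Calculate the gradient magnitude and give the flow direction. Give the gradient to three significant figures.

Pressure head at MW-4: ψ = P/(ρg) = 356×1000 / (1000 × 9.81) = 36.29 m.
Total head at MW-4: h = z + ψ = -4.58 + 36.29 = 31.71 m.
Total head at MW-6: h = 37.30 m (water level in the piezometer is the total head).
Head difference: h(MW-4) − h(MW-6) = 31.71 − 37.30 = -5.59 m.
Hydraulic gradient: i = |Δh| / L = 5.59 / 1524.6 = 0.00367.
Flow is from higher to lower head: from MW-6 toward MW-4, i.e. toward the south-west.

i ≈ 0.00367; groundwater flows toward the south-west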